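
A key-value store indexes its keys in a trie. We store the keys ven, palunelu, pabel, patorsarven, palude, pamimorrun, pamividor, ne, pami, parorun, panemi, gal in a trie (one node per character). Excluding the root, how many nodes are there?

52

For each word, the new-node count is its length minus the longest prefix already in the trie:
  "ven" → 3 new (v, e, n)
  "palunelu" → 8 new (p, a, l, u, n, e, l, u)
  "pabel" → prefix "pa" already present; 3 new (b, e, l)
  "patorsarven" → prefix "pa" already present; 9 new (t, o, r, s, a, r, v, e, n)
  "palude" → prefix "palu" already present; 2 new (d, e)
  "pamimorrun" → prefix "pa" already present; 8 new (m, i, m, o, r, r, u, n)
  "pamividor" → prefix "pami" already present; 5 new (v, i, d, o, r)
  "ne" → 2 new (n, e)
  "pami" → prefix "pami" already present; 0 new (none)
  "parorun" → prefix "pa" already present; 5 new (r, o, r, u, n)
  "panemi" → prefix "pa" already present; 4 new (n, e, m, i)
  "gal" → 3 new (g, a, l)
Total nodes = 3 + 8 + 3 + 9 + 2 + 8 + 5 + 2 + 0 + 5 + 4 + 3 = 52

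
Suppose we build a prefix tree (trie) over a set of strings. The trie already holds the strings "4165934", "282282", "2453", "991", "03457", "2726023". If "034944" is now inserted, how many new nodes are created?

"034" is already a path in the trie; the remaining "944" must be added.
New nodes needed: |"034944"| − 3 = 6 − 3 = 3.

3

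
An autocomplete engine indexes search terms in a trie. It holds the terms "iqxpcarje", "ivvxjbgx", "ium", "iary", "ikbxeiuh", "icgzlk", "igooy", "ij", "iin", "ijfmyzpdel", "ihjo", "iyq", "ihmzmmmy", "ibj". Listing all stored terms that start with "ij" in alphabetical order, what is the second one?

Words with prefix "ij", in lexicographic order: "ij", "ijfmyzpdel"
Position 2: ijfmyzpdel

ijfmyzpdel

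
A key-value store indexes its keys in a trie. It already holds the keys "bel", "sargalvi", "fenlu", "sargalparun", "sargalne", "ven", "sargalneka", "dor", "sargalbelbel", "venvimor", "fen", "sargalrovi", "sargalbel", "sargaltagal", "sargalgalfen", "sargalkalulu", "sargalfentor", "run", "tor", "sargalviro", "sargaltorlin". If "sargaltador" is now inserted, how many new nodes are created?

"sargalta" is already a path in the trie; the remaining "dor" must be added.
So 11 − 8 = 3 new nodes.

3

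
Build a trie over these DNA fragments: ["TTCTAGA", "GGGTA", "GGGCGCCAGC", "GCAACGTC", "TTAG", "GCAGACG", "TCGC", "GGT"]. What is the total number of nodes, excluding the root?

36

For each word, the new-node count is its length minus the longest prefix already in the trie:
  "TTCTAGA" → 7 new (T, T, C, T, A, G, A)
  "GGGTA" → 5 new (G, G, G, T, A)
  "GGGCGCCAGC" → prefix "GGG" already present; 7 new (C, G, C, C, A, G, C)
  "GCAACGTC" → prefix "G" already present; 7 new (C, A, A, C, G, T, C)
  "TTAG" → prefix "TT" already present; 2 new (A, G)
  "GCAGACG" → prefix "GCA" already present; 4 new (G, A, C, G)
  "TCGC" → prefix "T" already present; 3 new (C, G, C)
  "GGT" → prefix "GG" already present; 1 new (T)
Total nodes = 7 + 5 + 7 + 7 + 2 + 4 + 3 + 1 = 36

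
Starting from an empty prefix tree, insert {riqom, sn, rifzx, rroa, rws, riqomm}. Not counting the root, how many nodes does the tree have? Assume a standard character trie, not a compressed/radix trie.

Trie structure (* marks end of a word):
(root)
├─ r
│  ├─ i
│  │  ├─ f
│  │  │  └─ z
│  │  │     └─ x *
│  │  └─ q
│  │     └─ o
│  │        └─ m *
│  │           └─ m *
│  ├─ r
│  │  └─ o
│  │     └─ a *
│  └─ w
│     └─ s *
└─ s
   └─ n *
Counting every labelled node above: 16.

16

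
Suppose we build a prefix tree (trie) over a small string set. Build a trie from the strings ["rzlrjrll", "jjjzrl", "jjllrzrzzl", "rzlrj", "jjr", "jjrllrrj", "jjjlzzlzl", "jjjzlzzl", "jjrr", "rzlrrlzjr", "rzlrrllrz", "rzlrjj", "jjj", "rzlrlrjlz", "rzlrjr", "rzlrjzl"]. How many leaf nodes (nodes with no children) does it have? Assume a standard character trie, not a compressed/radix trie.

A leaf is a node with no children — equivalently, the end of a word that is not a proper prefix of any other stored word.
Those words: "jjjlzzlzl", "jjjzlzzl", "jjjzrl", "jjllrzrzzl", "jjrllrrj", "jjrr", "rzlrjj", "rzlrjrll", "rzlrjzl", "rzlrlrjlz", "rzlrrllrz", "rzlrrlzjr"
Leaf count: 12

12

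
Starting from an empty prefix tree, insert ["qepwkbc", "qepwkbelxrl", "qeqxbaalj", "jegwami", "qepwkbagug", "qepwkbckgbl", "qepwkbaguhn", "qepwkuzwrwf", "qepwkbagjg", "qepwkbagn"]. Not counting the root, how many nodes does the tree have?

45

Trace insertions, counting only characters that open a new branch:
  "qepwkbc" → 7 new (q, e, p, w, k, b, c)
  "qepwkbelxrl" → prefix "qepwkb" already present; 5 new (e, l, x, r, l)
  "qeqxbaalj" → prefix "qe" already present; 7 new (q, x, b, a, a, l, j)
  "jegwami" → 7 new (j, e, g, w, a, m, i)
  "qepwkbagug" → prefix "qepwkb" already present; 4 new (a, g, u, g)
  "qepwkbckgbl" → prefix "qepwkbc" already present; 4 new (k, g, b, l)
  "qepwkbaguhn" → prefix "qepwkbagu" already present; 2 new (h, n)
  "qepwkuzwrwf" → prefix "qepwk" already present; 6 new (u, z, w, r, w, f)
  "qepwkbagjg" → prefix "qepwkbag" already present; 2 new (j, g)
  "qepwkbagn" → prefix "qepwkbag" already present; 1 new (n)
Total nodes = 7 + 5 + 7 + 7 + 4 + 4 + 2 + 6 + 2 + 1 = 45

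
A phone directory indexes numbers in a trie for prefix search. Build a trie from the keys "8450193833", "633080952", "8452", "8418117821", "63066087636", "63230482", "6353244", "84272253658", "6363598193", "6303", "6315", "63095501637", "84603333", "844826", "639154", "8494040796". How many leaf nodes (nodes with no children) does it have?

A leaf is a node with no children — equivalently, the end of a word that is not a proper prefix of any other stored word.
Those words: "6303", "63066087636", "63095501637", "6315", "63230482", "633080952", "6353244", "6363598193", "639154", "8418117821", "84272253658", "844826", "8450193833", "8452", "84603333", "8494040796"
Leaf count: 16

16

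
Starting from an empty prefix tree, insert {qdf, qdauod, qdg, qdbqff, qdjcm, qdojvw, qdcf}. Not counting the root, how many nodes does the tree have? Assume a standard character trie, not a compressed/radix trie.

21

Count nodes per top-level branch (shared prefixes stored once):
  'q'-branch (qdauod, qdbqff, qdcf, qdf, qdg, qdjcm, qdojvw): 21 nodes
Sum: 21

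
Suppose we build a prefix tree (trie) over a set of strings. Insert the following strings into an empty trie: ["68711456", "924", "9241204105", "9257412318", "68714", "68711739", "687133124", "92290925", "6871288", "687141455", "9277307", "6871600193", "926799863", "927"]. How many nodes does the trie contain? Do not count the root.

66

Insert word by word; a character creates a node only if that edge doesn't already exist:
  "68711456" → 8 new (6, 8, 7, 1, 1, 4, 5, 6)
  "924" → 3 new (9, 2, 4)
  "9241204105" → prefix "924" already present; 7 new (1, 2, 0, 4, 1, 0, 5)
  "9257412318" → prefix "92" already present; 8 new (5, 7, 4, 1, 2, 3, 1, 8)
  "68714" → prefix "6871" already present; 1 new (4)
  "68711739" → prefix "68711" already present; 3 new (7, 3, 9)
  "687133124" → prefix "6871" already present; 5 new (3, 3, 1, 2, 4)
  "92290925" → prefix "92" already present; 6 new (2, 9, 0, 9, 2, 5)
  "6871288" → prefix "6871" already present; 3 new (2, 8, 8)
  "687141455" → prefix "68714" already present; 4 new (1, 4, 5, 5)
  "9277307" → prefix "92" already present; 5 new (7, 7, 3, 0, 7)
  "6871600193" → prefix "6871" already present; 6 new (6, 0, 0, 1, 9, 3)
  "926799863" → prefix "92" already present; 7 new (6, 7, 9, 9, 8, 6, 3)
  "927" → prefix "927" already present; 0 new (none)
Total nodes = 8 + 3 + 7 + 8 + 1 + 3 + 5 + 6 + 3 + 4 + 5 + 6 + 7 + 0 = 66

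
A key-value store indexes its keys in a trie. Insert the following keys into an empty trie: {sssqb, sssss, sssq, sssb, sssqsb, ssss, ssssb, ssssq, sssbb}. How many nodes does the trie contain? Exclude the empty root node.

Trie structure (* marks end of a word):
(root)
└─ s
   └─ s
      └─ s
         ├─ b *
         │  └─ b *
         ├─ q *
         │  ├─ b *
         │  └─ s
         │     └─ b *
         └─ s *
            ├─ b *
            ├─ q *
            └─ s *
Counting every labelled node above: 13.

13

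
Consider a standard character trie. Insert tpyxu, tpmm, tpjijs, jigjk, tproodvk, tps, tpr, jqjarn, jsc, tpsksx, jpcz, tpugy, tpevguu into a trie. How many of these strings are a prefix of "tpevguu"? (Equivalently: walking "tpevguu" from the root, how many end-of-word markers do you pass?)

1

Traverse "tpevguu" character by character; count nodes along the way that are marked as word ends.
Prefixes of the query that are stored words: "tpevguu"
Count: 1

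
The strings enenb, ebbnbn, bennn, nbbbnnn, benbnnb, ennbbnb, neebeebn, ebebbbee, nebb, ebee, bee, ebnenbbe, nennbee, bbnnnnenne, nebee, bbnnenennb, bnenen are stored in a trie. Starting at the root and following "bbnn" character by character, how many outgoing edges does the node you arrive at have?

2

The children of the "bbnn" node are the distinct next characters among strings starting with "bbnn".
Characters that immediately follow "bbnn" among the stored strings: {e, n}.
That node has 2 child edges.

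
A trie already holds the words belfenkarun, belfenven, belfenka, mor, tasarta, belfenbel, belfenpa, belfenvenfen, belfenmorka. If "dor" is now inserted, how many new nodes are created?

3

No existing word starts with "d", so every character of "dor" needs a new node.
3 − 0 = 3 new nodes.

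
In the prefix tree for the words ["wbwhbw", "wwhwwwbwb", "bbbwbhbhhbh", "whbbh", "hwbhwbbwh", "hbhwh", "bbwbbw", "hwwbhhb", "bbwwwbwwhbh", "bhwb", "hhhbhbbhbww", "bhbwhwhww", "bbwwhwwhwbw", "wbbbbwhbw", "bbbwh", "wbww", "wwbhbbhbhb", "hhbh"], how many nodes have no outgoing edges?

A leaf is a node with no children — equivalently, the end of a word that is not a proper prefix of any other stored word.
Those words: "bbbwbhbhhbh", "bbbwh", "bbwbbw", "bbwwhwwhwbw", "bbwwwbwwhbh", "bhbwhwhww", "bhwb", "hbhwh", "hhbh", "hhhbhbbhbww", "hwbhwbbwh", "hwwbhhb", "wbbbbwhbw", "wbwhbw", "wbww", "whbbh", "wwbhbbhbhb", "wwhwwwbwb"
Leaf count: 18

18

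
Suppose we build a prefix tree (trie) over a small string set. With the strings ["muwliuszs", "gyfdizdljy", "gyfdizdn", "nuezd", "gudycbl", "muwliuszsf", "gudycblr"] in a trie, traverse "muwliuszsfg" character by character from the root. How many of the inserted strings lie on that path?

2

Check each prefix of "muwliuszsfg" against the stored set — each match is an end-marker on the path.
Prefixes of the query that are stored words: "muwliuszs", "muwliuszsf"
Count: 2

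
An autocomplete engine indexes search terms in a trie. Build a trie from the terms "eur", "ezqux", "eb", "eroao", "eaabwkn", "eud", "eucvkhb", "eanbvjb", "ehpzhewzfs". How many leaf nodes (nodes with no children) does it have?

A leaf is a node with no children — equivalently, the end of a word that is not a proper prefix of any other stored word.
Those words: "eaabwkn", "eanbvjb", "eb", "ehpzhewzfs", "eroao", "eucvkhb", "eud", "eur", "ezqux"
Leaf count: 9

9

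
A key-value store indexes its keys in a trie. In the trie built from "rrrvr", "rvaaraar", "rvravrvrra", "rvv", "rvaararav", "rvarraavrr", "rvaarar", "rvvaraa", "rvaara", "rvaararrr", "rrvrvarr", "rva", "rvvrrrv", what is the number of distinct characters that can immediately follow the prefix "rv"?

3

Walk "rv" from the root, arriving at one node.
Characters that immediately follow "rv" among the stored strings: {a, r, v}.
That node has 3 child edges.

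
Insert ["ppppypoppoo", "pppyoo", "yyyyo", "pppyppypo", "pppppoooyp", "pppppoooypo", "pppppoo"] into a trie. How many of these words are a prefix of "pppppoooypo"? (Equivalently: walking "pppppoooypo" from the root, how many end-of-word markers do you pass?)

3

Traverse "pppppoooypo" character by character; count nodes along the way that are marked as word ends.
Prefixes of the query that are stored words: "pppppoo", "pppppoooyp", "pppppoooypo"
Count: 3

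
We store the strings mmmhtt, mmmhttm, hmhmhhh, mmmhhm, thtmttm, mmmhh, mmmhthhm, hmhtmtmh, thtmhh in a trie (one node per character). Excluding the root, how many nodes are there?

33

Trace insertions, counting only characters that open a new branch:
  "mmmhtt" → 6 new (m, m, m, h, t, t)
  "mmmhttm" → prefix "mmmhtt" already present; 1 new (m)
  "hmhmhhh" → 7 new (h, m, h, m, h, h, h)
  "mmmhhm" → prefix "mmmh" already present; 2 new (h, m)
  "thtmttm" → 7 new (t, h, t, m, t, t, m)
  "mmmhh" → prefix "mmmhh" already present; 0 new (none)
  "mmmhthhm" → prefix "mmmht" already present; 3 new (h, h, m)
  "hmhtmtmh" → prefix "hmh" already present; 5 new (t, m, t, m, h)
  "thtmhh" → prefix "thtm" already present; 2 new (h, h)
Total nodes = 6 + 1 + 7 + 2 + 7 + 0 + 3 + 5 + 2 = 33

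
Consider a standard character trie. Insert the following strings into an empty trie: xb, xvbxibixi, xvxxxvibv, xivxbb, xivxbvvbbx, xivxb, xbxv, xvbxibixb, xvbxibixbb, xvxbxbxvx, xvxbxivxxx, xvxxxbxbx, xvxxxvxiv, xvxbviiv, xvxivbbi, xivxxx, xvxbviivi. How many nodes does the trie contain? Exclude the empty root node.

61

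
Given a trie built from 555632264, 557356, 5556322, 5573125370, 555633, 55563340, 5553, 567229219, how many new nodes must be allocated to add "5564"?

2

Walking "5564" from the root, the first 2 characters ("55") follow existing edges; "6" is the first miss.
So 4 − 2 = 2 new nodes.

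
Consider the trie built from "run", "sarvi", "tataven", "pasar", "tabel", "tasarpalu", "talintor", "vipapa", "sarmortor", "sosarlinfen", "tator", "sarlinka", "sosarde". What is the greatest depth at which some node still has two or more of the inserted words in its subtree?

The deepest shared node is where two words last agree before diverging.
e.g. "sosarde" and "sosarlinfen" share the prefix "sosar" of length 5; no pair shares a longer one.
Longest shared-prefix length: 5

5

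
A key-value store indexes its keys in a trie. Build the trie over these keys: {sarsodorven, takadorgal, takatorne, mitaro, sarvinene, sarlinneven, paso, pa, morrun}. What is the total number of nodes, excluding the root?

Insert word by word; a character creates a node only if that edge doesn't already exist:
  "sarsodorven" → 11 new (s, a, r, s, o, d, o, r, v, e, n)
  "takadorgal" → 10 new (t, a, k, a, d, o, r, g, a, l)
  "takatorne" → prefix "taka" already present; 5 new (t, o, r, n, e)
  "mitaro" → 6 new (m, i, t, a, r, o)
  "sarvinene" → prefix "sar" already present; 6 new (v, i, n, e, n, e)
  "sarlinneven" → prefix "sar" already present; 8 new (l, i, n, n, e, v, e, n)
  "paso" → 4 new (p, a, s, o)
  "pa" → prefix "pa" already present; 0 new (none)
  "morrun" → prefix "m" already present; 5 new (o, r, r, u, n)
Total nodes = 11 + 10 + 5 + 6 + 6 + 8 + 4 + 0 + 5 = 55

55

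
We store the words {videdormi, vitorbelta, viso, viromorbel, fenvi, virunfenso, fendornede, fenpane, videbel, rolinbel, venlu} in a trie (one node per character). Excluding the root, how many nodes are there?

65

For each word, the new-node count is its length minus the longest prefix already in the trie:
  "videdormi" → 9 new (v, i, d, e, d, o, r, m, i)
  "vitorbelta" → prefix "vi" already present; 8 new (t, o, r, b, e, l, t, a)
  "viso" → prefix "vi" already present; 2 new (s, o)
  "viromorbel" → prefix "vi" already present; 8 new (r, o, m, o, r, b, e, l)
  "fenvi" → 5 new (f, e, n, v, i)
  "virunfenso" → prefix "vir" already present; 7 new (u, n, f, e, n, s, o)
  "fendornede" → prefix "fen" already present; 7 new (d, o, r, n, e, d, e)
  "fenpane" → prefix "fen" already present; 4 new (p, a, n, e)
  "videbel" → prefix "vide" already present; 3 new (b, e, l)
  "rolinbel" → 8 new (r, o, l, i, n, b, e, l)
  "venlu" → prefix "v" already present; 4 new (e, n, l, u)
Total nodes = 9 + 8 + 2 + 8 + 5 + 7 + 7 + 4 + 3 + 8 + 4 = 65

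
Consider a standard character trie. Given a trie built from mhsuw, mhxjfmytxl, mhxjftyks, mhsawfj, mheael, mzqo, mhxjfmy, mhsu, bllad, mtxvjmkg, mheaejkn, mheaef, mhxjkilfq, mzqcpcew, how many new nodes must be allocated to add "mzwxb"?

3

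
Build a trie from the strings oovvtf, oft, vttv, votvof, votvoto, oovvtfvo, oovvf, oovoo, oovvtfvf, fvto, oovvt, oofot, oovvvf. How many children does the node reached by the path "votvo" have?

Walk "votvo" from the root, arriving at one node.
Distinct next characters after "votvo": f, t.
That node has 2 child edges.

2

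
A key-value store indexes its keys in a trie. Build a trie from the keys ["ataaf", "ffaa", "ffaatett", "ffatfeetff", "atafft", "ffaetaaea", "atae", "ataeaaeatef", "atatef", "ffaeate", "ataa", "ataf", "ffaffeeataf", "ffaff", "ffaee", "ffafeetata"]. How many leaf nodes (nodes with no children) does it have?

11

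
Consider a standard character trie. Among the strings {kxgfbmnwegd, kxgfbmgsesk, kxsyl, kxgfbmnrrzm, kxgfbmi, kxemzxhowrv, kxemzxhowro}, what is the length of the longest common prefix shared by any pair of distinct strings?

The deepest shared node is where two words last agree before diverging.
"kxemzxhowro" and "kxemzxhowrv" agree on "kxemzxhowr" (10 characters) before diverging; nothing deeper is shared.
Longest shared-prefix length: 10

10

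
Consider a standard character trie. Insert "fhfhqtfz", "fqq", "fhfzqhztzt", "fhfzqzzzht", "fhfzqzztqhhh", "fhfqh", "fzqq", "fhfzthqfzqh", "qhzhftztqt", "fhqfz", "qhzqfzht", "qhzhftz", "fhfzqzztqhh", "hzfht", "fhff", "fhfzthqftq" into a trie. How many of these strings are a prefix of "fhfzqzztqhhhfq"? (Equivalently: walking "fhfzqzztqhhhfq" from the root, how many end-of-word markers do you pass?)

2

Traverse "fhfzqzztqhhhfq" character by character; count nodes along the way that are marked as word ends.
Prefixes of the query that are stored words: "fhfzqzztqhh", "fhfzqzztqhhh"
Count: 2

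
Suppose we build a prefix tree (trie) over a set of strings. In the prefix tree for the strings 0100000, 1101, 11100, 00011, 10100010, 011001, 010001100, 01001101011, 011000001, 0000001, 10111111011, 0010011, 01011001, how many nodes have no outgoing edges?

Leaves are exactly the stored words that no other stored word extends.
Those words: "0000001", "00011", "0010011", "0100000", "010001100", "01001101011", "01011001", "011000001", "011001", "10100010", "10111111011", "1101", "11100"
Leaf count: 13

13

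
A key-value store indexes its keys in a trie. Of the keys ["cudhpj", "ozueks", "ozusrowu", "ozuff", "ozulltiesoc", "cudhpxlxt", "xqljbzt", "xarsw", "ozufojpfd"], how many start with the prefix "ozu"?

5

Walk to "ozu"; the words in its subtree are exactly those with that prefix.
Matches: "ozueks", "ozuff", "ozufojpfd", "ozulltiesoc", "ozusrowu"
Count: 5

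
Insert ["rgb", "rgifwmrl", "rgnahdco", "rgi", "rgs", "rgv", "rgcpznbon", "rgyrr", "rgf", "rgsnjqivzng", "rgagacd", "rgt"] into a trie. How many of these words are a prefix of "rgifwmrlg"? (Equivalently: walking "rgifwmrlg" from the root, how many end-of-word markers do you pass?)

2

Traverse "rgifwmrlg" character by character; count nodes along the way that are marked as word ends.
Prefixes of the query that are stored words: "rgi", "rgifwmrl"
Count: 2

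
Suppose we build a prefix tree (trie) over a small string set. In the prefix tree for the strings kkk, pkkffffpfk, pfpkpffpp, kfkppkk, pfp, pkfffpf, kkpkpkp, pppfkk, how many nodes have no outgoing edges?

7

A leaf is a node with no children — equivalently, the end of a word that is not a proper prefix of any other stored word.
Those words: "kfkppkk", "kkk", "kkpkpkp", "pfpkpffpp", "pkfffpf", "pkkffffpfk", "pppfkk"
Leaf count: 7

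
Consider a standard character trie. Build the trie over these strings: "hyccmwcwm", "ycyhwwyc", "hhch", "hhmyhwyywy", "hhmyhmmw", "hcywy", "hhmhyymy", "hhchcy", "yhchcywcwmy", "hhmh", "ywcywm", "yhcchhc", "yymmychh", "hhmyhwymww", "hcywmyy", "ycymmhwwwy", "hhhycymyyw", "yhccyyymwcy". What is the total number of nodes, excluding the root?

96

Insert word by word; a character creates a node only if that edge doesn't already exist:
  "hyccmwcwm" → 9 new (h, y, c, c, m, w, c, w, m)
  "ycyhwwyc" → 8 new (y, c, y, h, w, w, y, c)
  "hhch" → prefix "h" already present; 3 new (h, c, h)
  "hhmyhwyywy" → prefix "hh" already present; 8 new (m, y, h, w, y, y, w, y)
  "hhmyhmmw" → prefix "hhmyh" already present; 3 new (m, m, w)
  "hcywy" → prefix "h" already present; 4 new (c, y, w, y)
  "hhmhyymy" → prefix "hhm" already present; 5 new (h, y, y, m, y)
  "hhchcy" → prefix "hhch" already present; 2 new (c, y)
  "yhchcywcwmy" → prefix "y" already present; 10 new (h, c, h, c, y, w, c, w, m, y)
  "hhmh" → prefix "hhmh" already present; 0 new (none)
  "ywcywm" → prefix "y" already present; 5 new (w, c, y, w, m)
  "yhcchhc" → prefix "yhc" already present; 4 new (c, h, h, c)
  "yymmychh" → prefix "y" already present; 7 new (y, m, m, y, c, h, h)
  "hhmyhwymww" → prefix "hhmyhwy" already present; 3 new (m, w, w)
  "hcywmyy" → prefix "hcyw" already present; 3 new (m, y, y)
  "ycymmhwwwy" → prefix "ycy" already present; 7 new (m, m, h, w, w, w, y)
  "hhhycymyyw" → prefix "hh" already present; 8 new (h, y, c, y, m, y, y, w)
  "yhccyyymwcy" → prefix "yhcc" already present; 7 new (y, y, y, m, w, c, y)
Total nodes = 9 + 8 + 3 + 8 + 3 + 4 + 5 + 2 + 10 + 0 + 5 + 4 + 7 + 3 + 3 + 7 + 8 + 7 = 96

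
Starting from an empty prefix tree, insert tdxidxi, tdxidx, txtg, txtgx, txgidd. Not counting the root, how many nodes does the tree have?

15

Trie structure (* marks end of a word):
(root)
└─ t
   ├─ d
   │  └─ x
   │     └─ i
   │        └─ d
   │           └─ x *
   │              └─ i *
   └─ x
      ├─ g
      │  └─ i
      │     └─ d
      │        └─ d *
      └─ t
         └─ g *
            └─ x *
Counting every labelled node above: 15.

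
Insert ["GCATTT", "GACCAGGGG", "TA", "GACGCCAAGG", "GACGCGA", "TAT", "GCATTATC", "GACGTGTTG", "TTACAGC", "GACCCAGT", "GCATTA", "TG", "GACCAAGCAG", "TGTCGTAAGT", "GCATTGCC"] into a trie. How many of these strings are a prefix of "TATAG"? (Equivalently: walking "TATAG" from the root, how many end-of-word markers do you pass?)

2

Check each prefix of "TATAG" against the stored set — each match is an end-marker on the path.
Prefixes of the query that are stored words: "TA", "TAT"
Count: 2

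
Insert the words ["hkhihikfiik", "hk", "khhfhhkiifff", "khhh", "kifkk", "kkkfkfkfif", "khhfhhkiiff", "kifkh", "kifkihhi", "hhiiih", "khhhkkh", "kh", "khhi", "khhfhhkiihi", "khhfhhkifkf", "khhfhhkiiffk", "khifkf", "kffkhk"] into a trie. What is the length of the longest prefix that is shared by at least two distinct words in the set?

11

The deepest shared node is where two words last agree before diverging.
"khhfhhkiiff" and "khhfhhkiifff" agree on "khhfhhkiiff" (11 characters) before diverging; nothing deeper is shared.
Longest shared-prefix length: 11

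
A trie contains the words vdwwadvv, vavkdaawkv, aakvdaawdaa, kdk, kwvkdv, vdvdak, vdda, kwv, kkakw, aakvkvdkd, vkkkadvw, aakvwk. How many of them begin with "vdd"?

1

Walk to "vdd"; the words in its subtree are exactly those with that prefix.
Words under "vdd": vdda
Count: 1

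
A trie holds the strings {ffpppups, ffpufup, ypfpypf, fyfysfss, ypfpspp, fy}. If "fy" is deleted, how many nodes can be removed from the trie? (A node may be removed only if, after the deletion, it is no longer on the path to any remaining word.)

0

Walk "fy" from the leaf back toward the root, removing each node that no remaining word uses.
Every node on "fy" is still needed (e.g. by "fyfysfss"), so nothing is freed.
Nodes removed: 0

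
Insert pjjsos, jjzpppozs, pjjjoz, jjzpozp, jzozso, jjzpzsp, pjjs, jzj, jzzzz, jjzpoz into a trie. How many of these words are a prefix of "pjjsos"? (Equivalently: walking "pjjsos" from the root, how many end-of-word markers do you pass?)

Traverse "pjjsos" character by character; count nodes along the way that are marked as word ends.
Prefixes of the query that are stored words: "pjjs", "pjjsos"
Count: 2

2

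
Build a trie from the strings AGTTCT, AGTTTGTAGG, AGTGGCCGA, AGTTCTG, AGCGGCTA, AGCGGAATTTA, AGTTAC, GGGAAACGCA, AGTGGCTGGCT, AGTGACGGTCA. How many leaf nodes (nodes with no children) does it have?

9

Leaves are exactly the stored words that no other stored word extends.
Those words: "AGCGGAATTTA", "AGCGGCTA", "AGTGACGGTCA", "AGTGGCCGA", "AGTGGCTGGCT", "AGTTAC", "AGTTCTG", "AGTTTGTAGG", "GGGAAACGCA"
Leaf count: 9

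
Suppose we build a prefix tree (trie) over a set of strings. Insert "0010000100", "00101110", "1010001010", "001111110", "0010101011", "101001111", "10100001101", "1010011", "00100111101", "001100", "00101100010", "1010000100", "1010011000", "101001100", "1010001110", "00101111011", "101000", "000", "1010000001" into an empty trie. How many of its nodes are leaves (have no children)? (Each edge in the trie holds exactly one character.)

16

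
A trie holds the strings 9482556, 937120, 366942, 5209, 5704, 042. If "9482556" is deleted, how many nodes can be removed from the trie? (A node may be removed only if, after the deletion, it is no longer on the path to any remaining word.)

6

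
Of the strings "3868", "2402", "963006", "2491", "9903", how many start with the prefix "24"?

Filter for entries beginning with "24":
Matches: "2402", "2491"
Count: 2

2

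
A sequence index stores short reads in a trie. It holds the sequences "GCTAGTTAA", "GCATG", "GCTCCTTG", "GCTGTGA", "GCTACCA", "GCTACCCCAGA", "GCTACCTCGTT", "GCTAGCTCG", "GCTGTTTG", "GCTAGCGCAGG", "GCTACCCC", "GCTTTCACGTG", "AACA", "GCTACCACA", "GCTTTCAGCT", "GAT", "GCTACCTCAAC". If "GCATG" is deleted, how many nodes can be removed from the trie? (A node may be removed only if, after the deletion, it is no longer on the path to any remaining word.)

3

Walk "GCATG" from the leaf back toward the root, removing each node that no remaining word uses.
The suffix "ATG" (3 nodes) is used only by "GCATG"; the node for "GC" still has the child "T", so pruning stops there.
Nodes removed: 3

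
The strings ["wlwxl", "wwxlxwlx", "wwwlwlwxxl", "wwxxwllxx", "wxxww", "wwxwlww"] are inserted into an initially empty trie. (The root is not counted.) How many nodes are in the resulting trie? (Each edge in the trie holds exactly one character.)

Count nodes per top-level branch (shared prefixes stored once):
  'w'-branch (wlwxl, wwwlwlwxxl, wwxlxwlx, wwxwlww, wwxxwllxx, wxxww): 34 nodes
Sum: 34

34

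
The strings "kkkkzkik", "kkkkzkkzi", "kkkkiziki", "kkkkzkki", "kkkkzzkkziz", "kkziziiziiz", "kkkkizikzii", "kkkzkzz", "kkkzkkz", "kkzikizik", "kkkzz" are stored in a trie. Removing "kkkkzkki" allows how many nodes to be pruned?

1

Walk "kkkkzkki" from the leaf back toward the root, removing each node that no remaining word uses.
The suffix "i" (1 node) is used only by "kkkkzkki"; the node for "kkkkzkk" still has the child "z", so pruning stops there.
Nodes removed: 1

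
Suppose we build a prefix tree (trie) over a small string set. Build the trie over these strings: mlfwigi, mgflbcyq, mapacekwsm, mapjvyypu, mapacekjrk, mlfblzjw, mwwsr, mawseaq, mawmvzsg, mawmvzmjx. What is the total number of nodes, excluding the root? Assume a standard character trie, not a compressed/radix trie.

54

Count nodes per top-level branch (shared prefixes stored once):
  'm'-branch (mapacekjrk, mapacekwsm, mapjvyypu, mawmvzmjx, mawmvzsg, mawseaq, mgflbcyq, mlfblzjw, mlfwigi, mwwsr): 54 nodes
Sum: 54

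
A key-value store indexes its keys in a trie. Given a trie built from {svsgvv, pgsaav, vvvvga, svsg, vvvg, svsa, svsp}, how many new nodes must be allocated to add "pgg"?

1

The longest prefix of "pgg" already in the trie is "pg" (length 2).
So 3 − 2 = 1 new nodes.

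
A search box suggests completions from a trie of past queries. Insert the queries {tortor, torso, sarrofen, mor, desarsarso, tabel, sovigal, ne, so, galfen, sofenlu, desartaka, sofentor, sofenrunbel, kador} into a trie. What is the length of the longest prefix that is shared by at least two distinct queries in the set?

The deepest shared node is where two words last agree before diverging.
"desarsarso" and "desartaka" agree on "desar" (5 characters) before diverging; nothing deeper is shared.
Longest shared-prefix length: 5

5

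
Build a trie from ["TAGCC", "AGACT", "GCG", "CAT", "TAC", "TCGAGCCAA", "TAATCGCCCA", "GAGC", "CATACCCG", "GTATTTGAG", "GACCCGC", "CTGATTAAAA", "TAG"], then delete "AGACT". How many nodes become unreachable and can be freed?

5

Walk "AGACT" from the leaf back toward the root, removing each node that no remaining word uses.
No other word shares any prefix with "AGACT", so all 5 of its nodes go.
Nodes removed: 5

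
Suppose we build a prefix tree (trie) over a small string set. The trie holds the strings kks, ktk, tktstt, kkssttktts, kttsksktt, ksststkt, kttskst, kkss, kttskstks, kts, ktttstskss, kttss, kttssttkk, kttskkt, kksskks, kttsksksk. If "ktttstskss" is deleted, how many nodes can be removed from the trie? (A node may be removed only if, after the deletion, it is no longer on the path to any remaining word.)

7

After clearing the end-marker at "ktttstskss", prune upward until reaching a node still needed by another word.
The suffix "tstskss" (7 nodes) is used only by "ktttstskss"; the node for "ktt" still has the child "s", so pruning stops there.
Nodes removed: 7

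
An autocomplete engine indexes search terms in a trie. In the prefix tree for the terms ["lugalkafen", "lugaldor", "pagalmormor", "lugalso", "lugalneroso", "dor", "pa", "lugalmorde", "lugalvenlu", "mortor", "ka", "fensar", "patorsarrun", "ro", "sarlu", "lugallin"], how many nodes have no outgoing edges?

15

A leaf is a node with no children — equivalently, the end of a word that is not a proper prefix of any other stored word.
Those words: "dor", "fensar", "ka", "lugaldor", "lugalkafen", "lugallin", "lugalmorde", "lugalneroso", "lugalso", "lugalvenlu", "mortor", "pagalmormor", "patorsarrun", "ro", "sarlu"
Leaf count: 15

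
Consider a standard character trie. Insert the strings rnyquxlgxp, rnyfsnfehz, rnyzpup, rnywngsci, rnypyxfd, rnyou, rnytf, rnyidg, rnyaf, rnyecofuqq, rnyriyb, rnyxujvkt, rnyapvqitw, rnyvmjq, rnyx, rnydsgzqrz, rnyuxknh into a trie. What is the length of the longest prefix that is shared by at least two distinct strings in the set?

4

Equivalently: take the maximum, over all pairs, of their longest common prefix length.
e.g. "rnyaf" and "rnyapvqitw" share the prefix "rnya" of length 4; no pair shares a longer one.
Longest shared-prefix length: 4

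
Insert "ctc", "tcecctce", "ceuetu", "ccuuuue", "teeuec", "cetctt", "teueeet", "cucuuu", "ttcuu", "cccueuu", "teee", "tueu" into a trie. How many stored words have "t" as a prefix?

Walk to "t"; the words in its subtree are exactly those with that prefix.
Matches: "tcecctce", "teee", "teeuec", "teueeet", "ttcuu", "tueu"
Count: 6

6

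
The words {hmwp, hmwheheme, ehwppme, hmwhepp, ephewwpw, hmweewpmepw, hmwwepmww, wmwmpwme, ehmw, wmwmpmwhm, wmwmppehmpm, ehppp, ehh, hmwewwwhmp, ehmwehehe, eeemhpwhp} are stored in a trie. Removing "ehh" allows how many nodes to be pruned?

1

Walk "ehh" from the leaf back toward the root, removing each node that no remaining word uses.
The suffix "h" (1 node) is used only by "ehh"; the node for "eh" still has the child "w", so pruning stops there.
Nodes removed: 1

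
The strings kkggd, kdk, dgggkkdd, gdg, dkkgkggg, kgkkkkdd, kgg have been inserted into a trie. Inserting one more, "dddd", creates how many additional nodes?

3

Walking "dddd" from the root, the first 1 characters ("d") follow existing edges; "d" is the first miss.
New nodes needed: |"dddd"| − 1 = 4 − 1 = 3.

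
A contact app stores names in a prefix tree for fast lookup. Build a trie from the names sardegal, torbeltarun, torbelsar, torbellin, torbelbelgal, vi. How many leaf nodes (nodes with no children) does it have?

6

A leaf is a node with no children — equivalently, the end of a word that is not a proper prefix of any other stored word.
Those words: "sardegal", "torbelbelgal", "torbellin", "torbelsar", "torbeltarun", "vi"
Leaf count: 6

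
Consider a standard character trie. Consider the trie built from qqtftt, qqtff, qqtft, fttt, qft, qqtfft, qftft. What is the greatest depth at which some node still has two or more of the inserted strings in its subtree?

Equivalently: take the maximum, over all pairs, of their longest common prefix length.
"qqtff" and "qqtfft" agree on "qqtff" (5 characters) before diverging; nothing deeper is shared.
Longest shared-prefix length: 5

5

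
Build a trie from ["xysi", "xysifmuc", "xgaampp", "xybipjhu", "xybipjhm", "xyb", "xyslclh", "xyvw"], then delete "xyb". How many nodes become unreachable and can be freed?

0

Walk "xyb" from the leaf back toward the root, removing each node that no remaining word uses.
Every node on "xyb" is still needed (e.g. by "xybipjhu"), so nothing is freed.
Nodes removed: 0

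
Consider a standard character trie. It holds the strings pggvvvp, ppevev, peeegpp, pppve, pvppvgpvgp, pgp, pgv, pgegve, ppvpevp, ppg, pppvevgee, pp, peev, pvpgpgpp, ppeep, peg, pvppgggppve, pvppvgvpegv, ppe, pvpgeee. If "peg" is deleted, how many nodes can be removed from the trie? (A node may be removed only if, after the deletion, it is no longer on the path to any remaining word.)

1

A node on "peg"'s path can go only if nothing else ends at it or branches off below it.
The suffix "g" (1 node) is used only by "peg"; the node for "pe" still has the child "e", so pruning stops there.
Nodes removed: 1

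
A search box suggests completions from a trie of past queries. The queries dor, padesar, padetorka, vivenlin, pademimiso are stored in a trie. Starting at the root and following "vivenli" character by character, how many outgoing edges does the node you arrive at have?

The children of the "vivenli" node are the distinct next characters among strings starting with "vivenli".
Characters that immediately follow "vivenli" among the stored strings: {n}.
That node has 1 child edge.

1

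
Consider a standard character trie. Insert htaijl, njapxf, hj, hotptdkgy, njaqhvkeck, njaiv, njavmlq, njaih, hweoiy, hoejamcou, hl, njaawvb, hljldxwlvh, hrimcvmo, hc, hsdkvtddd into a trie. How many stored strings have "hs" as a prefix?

Walk to "hs"; the words in its subtree are exactly those with that prefix.
Words under "hs": hsdkvtddd
Count: 1

1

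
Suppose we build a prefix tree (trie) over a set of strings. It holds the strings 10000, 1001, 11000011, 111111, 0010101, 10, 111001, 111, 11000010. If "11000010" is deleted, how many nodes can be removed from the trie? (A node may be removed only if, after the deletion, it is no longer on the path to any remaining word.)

1

Walk "11000010" from the leaf back toward the root, removing each node that no remaining word uses.
The suffix "0" (1 node) is used only by "11000010"; the node for "1100001" still has the child "1", so pruning stops there.
Nodes removed: 1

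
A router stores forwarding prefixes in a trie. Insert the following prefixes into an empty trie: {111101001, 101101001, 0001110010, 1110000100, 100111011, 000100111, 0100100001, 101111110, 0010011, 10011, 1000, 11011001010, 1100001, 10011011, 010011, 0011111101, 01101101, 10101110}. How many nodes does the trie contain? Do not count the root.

101

For each word, the new-node count is its length minus the longest prefix already in the trie:
  "111101001" → 9 new (1, 1, 1, 1, 0, 1, 0, 0, 1)
  "101101001" → prefix "1" already present; 8 new (0, 1, 1, 0, 1, 0, 0, 1)
  "0001110010" → 10 new (0, 0, 0, 1, 1, 1, 0, 0, 1, 0)
  "1110000100" → prefix "111" already present; 7 new (0, 0, 0, 0, 1, 0, 0)
  "100111011" → prefix "10" already present; 7 new (0, 1, 1, 1, 0, 1, 1)
  "000100111" → prefix "0001" already present; 5 new (0, 0, 1, 1, 1)
  "0100100001" → prefix "0" already present; 9 new (1, 0, 0, 1, 0, 0, 0, 0, 1)
  "101111110" → prefix "1011" already present; 5 new (1, 1, 1, 1, 0)
  "0010011" → prefix "00" already present; 5 new (1, 0, 0, 1, 1)
  "10011" → prefix "10011" already present; 0 new (none)
  "1000" → prefix "100" already present; 1 new (0)
  "11011001010" → prefix "11" already present; 9 new (0, 1, 1, 0, 0, 1, 0, 1, 0)
  "1100001" → prefix "110" already present; 4 new (0, 0, 0, 1)
  "10011011" → prefix "10011" already present; 3 new (0, 1, 1)
  "010011" → prefix "01001" already present; 1 new (1)
  "0011111101" → prefix "001" already present; 7 new (1, 1, 1, 1, 1, 0, 1)
  "01101101" → prefix "01" already present; 6 new (1, 0, 1, 1, 0, 1)
  "10101110" → prefix "101" already present; 5 new (0, 1, 1, 1, 0)
Total nodes = 9 + 8 + 10 + 7 + 7 + 5 + 9 + 5 + 5 + 0 + 1 + 9 + 4 + 3 + 1 + 7 + 6 + 5 = 101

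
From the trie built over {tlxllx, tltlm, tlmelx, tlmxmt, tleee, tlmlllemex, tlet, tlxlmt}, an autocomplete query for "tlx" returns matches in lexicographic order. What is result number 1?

tlxllx

Filter for "tlx…" and sort: "tlxllx", "tlxlmt"
Position 1: tlxllx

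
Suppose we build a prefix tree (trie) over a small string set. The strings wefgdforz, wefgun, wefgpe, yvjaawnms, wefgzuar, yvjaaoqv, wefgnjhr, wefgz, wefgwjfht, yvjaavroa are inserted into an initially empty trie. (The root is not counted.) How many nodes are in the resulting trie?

42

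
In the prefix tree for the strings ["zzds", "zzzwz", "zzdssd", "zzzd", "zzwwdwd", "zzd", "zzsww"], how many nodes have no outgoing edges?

5

A leaf is a node with no children — equivalently, the end of a word that is not a proper prefix of any other stored word.
Those words: "zzdssd", "zzsww", "zzwwdwd", "zzzd", "zzzwz"
Leaf count: 5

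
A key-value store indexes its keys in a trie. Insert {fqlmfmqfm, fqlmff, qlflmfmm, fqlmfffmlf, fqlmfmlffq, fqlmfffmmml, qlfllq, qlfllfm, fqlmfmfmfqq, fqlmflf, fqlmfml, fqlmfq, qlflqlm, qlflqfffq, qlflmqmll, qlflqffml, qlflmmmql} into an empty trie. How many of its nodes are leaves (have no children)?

15

A leaf is a node with no children — equivalently, the end of a word that is not a proper prefix of any other stored word.
Those words: "fqlmfffmlf", "fqlmfffmmml", "fqlmflf", "fqlmfmfmfqq", "fqlmfmlffq", "fqlmfmqfm", "fqlmfq", "qlfllfm", "qlfllq", "qlflmfmm", "qlflmmmql", "qlflmqmll", "qlflqfffq", "qlflqffml", "qlflqlm"
Leaf count: 15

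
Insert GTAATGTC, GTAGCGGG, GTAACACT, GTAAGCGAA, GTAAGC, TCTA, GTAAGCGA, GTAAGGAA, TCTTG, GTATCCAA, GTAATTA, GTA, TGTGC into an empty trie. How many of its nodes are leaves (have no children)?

A leaf is a node with no children — equivalently, the end of a word that is not a proper prefix of any other stored word.
Those words: "GTAACACT", "GTAAGCGAA", "GTAAGGAA", "GTAATGTC", "GTAATTA", "GTAGCGGG", "GTATCCAA", "TCTA", "TCTTG", "TGTGC"
Leaf count: 10

10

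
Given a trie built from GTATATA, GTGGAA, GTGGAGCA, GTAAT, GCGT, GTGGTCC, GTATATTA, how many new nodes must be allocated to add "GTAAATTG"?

4

"GTAA" is already a path in the trie; the remaining "ATTG" must be added.
So 8 − 4 = 4 new nodes.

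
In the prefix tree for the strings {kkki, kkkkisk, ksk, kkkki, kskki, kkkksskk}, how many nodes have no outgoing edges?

Leaves are exactly the stored words that no other stored word extends.
Those words: "kkki", "kkkkisk", "kkkksskk", "kskki"
Leaf count: 4

4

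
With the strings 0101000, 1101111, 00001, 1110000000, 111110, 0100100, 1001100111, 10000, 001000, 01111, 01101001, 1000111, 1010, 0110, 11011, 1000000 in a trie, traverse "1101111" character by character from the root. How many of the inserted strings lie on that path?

2

Check each prefix of "1101111" against the stored set — each match is an end-marker on the path.
Prefixes of the query that are stored words: "11011", "1101111"
Count: 2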